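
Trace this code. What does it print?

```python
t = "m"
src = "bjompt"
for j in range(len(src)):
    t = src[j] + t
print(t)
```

tpmojbm

j=0: prepend 'b' → 'bm'
j=1: prepend 'j' → 'jbm'
j=2: prepend 'o' → 'ojbm'
j=3: prepend 'm' → 'mojbm'
j=4: prepend 'p' → 'pmojbm'
j=5: prepend 't' → 'tpmojbm'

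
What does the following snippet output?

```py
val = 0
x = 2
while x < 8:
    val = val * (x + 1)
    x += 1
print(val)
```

x=2: val = 0*3 = 0
x=3: val = 0*4 = 0
x=4: val = 0*5 = 0
x=5: val = 0*6 = 0
x=6: val = 0*7 = 0
x=7: val = 0*8 = 0

0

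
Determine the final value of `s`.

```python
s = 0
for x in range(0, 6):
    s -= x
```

-15

x=0: s = 0-0 = 0
x=1: s = 0-1 = -1
x=2: s = (-1)-2 = -3
x=3: s = (-3)-3 = -6
x=4: s = (-6)-4 = -10
x=5: s = (-10)-5 = -15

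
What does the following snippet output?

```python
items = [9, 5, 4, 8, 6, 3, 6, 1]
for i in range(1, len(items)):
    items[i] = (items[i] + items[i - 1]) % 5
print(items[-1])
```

2

i=1: items[1] = (5+9)%5 = 4 → [9, 4, 4, 8, 6, 3, 6, 1]
i=2: items[2] = (4+4)%5 = 3 → [9, 4, 3, 8, 6, 3, 6, 1]
i=3: items[3] = (8+3)%5 = 1 → [9, 4, 3, 1, 6, 3, 6, 1]
i=4: items[4] = (6+1)%5 = 2 → [9, 4, 3, 1, 2, 3, 6, 1]
i=5: items[5] = (3+2)%5 = 0 → [9, 4, 3, 1, 2, 0, 6, 1]
i=6: items[6] = (6+0)%5 = 1 → [9, 4, 3, 1, 2, 0, 1, 1]
i=7: items[7] = (1+1)%5 = 2 → [9, 4, 3, 1, 2, 0, 1, 2]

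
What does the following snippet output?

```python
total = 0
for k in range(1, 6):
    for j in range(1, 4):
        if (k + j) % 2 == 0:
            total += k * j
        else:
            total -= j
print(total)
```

k=1,j=1: even sum, total = 0+1 = 1
k=1,j=2: odd sum, total = 1-2 = -1
k=1,j=3: even sum, total = (-1)+3 = 2
k=2,j=1: odd sum, total = 2-1 = 1
k=2,j=2: even sum, total = 1+4 = 5
k=2,j=3: odd sum, total = 5-3 = 2
k=3,j=1: even sum, total = 2+3 = 5
k=3,j=2: odd sum, total = 5-2 = 3
k=3,j=3: even sum, total = 3+9 = 12
k=4,j=1: odd sum, total = 12-1 = 11
k=4,j=2: even sum, total = 11+8 = 19
k=4,j=3: odd sum, total = 19-3 = 16
k=5,j=1: even sum, total = 16+5 = 21
k=5,j=2: odd sum, total = 21-2 = 19
k=5,j=3: even sum, total = 19+15 = 34

34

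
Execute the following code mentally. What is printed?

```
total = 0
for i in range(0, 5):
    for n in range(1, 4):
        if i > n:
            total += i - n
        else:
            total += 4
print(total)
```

i=0,n=1: not 0>1, total = 0+4 = 4
i=0,n=2: not 0>2, total = 4+4 = 8
i=0,n=3: not 0>3, total = 8+4 = 12
i=1,n=1: not 1>1, total = 12+4 = 16
i=1,n=2: not 1>2, total = 16+4 = 20
i=1,n=3: not 1>3, total = 20+4 = 24
i=2,n=1: 2>1, total = 24+1 = 25
i=2,n=2: not 2>2, total = 25+4 = 29
i=2,n=3: not 2>3, total = 29+4 = 33
i=3,n=1: 3>1, total = 33+2 = 35
i=3,n=2: 3>2, total = 35+1 = 36
i=3,n=3: not 3>3, total = 36+4 = 40
i=4,n=1: 4>1, total = 40+3 = 43
i=4,n=2: 4>2, total = 43+2 = 45
i=4,n=3: 4>3, total = 45+1 = 46

46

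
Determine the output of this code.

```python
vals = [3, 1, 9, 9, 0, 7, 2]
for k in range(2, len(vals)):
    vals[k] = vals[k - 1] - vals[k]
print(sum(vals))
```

k=2: vals[2] = 1-9 = -8 → [3, 1, -8, 9, 0, 7, 2]
k=3: vals[3] = (-8)-9 = -17 → [3, 1, -8, -17, 0, 7, 2]
k=4: vals[4] = (-17)-0 = -17 → [3, 1, -8, -17, -17, 7, 2]
k=5: vals[5] = (-17)-7 = -24 → [3, 1, -8, -17, -17, -24, 2]
k=6: vals[6] = (-24)-2 = -26 → [3, 1, -8, -17, -17, -24, -26]
sum = -88

-88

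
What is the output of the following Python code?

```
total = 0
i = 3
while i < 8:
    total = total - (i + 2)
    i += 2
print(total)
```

i=3: total = 0-5 = -5
i=5: total = (-5)-7 = -12
i=7: total = (-12)-9 = -21

-21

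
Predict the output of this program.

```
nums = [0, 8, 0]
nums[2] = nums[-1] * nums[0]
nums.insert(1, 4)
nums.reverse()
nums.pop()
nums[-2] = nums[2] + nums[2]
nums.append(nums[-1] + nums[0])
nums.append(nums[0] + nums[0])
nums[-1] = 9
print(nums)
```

nums[2] = nums[-1]*nums[0] = 0*0 = 0 → [0, 8, 0]
insert 4 at 1 → [0, 4, 8, 0]
reverse → [0, 8, 4, 0]
pop() removes 0 → [0, 8, 4]
nums[-2] = nums[2]+nums[2] = 4+4 = 8 → [0, 8, 4]
append nums[-1]+nums[0] = 4+0 = 4 → [0, 8, 4, 4]
append nums[0]+nums[0] = 0+0 = 0 → [0, 8, 4, 4, 0]
nums[-1] = 9 → [0, 8, 4, 4, 9]

[0, 8, 4, 4, 9]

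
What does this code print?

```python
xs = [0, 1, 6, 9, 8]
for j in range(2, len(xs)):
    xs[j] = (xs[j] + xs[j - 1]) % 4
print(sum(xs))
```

4

j=2: xs[2] = (6+1)%4 = 3 → [0, 1, 3, 9, 8]
j=3: xs[3] = (9+3)%4 = 0 → [0, 1, 3, 0, 8]
j=4: xs[4] = (8+0)%4 = 0 → [0, 1, 3, 0, 0]
sum = 4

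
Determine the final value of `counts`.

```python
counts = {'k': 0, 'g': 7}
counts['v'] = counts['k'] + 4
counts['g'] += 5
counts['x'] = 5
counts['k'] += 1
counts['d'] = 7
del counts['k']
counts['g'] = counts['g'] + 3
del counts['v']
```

counts['v'] = counts['k']+4 = 4 → {'k': 0, 'g': 7, 'v': 4}
counts['g'] = 7+5 = 12 → {'k': 0, 'g': 12, 'v': 4}
counts['x'] = 5 → {'k': 0, 'g': 12, 'v': 4, 'x': 5}
counts['k'] = 0+1 = 1 → {'k': 1, 'g': 12, 'v': 4, 'x': 5}
counts['d'] = 7 → {'k': 1, 'g': 12, 'v': 4, 'x': 5, 'd': 7}
del 'k' → {'g': 12, 'v': 4, 'x': 5, 'd': 7}
counts['g'] = counts['g']+3 = 15 → {'g': 15, 'v': 4, 'x': 5, 'd': 7}
del 'v' → {'g': 15, 'x': 5, 'd': 7}

{'g': 15, 'x': 5, 'd': 7}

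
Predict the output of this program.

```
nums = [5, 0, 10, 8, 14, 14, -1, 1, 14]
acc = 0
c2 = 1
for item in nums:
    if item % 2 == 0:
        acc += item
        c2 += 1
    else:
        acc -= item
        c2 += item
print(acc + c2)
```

item=5: not even, acc = 0-5 = -5; c2=6
item=0: even, acc = (-5)+0 = -5; c2=7
item=10: even, acc = (-5)+10 = 5; c2=8
item=8: even, acc = 5+8 = 13; c2=9
item=14: even, acc = 13+14 = 27; c2=10
item=14: even, acc = 27+14 = 41; c2=11
item=-1: not even, acc = 41-(-1) = 42; c2=10
item=1: not even, acc = 42-1 = 41; c2=11
item=14: even, acc = 41+14 = 55; c2=12
acc+c2 = 55+12 = 67

67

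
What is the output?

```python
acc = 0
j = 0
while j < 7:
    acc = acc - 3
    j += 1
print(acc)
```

j=0: acc = 0-3 = -3
j=1: acc = (-3)-3 = -6
j=2: acc = (-6)-3 = -9
j=3: acc = (-9)-3 = -12
j=4: acc = (-12)-3 = -15
j=5: acc = (-15)-3 = -18
j=6: acc = (-18)-3 = -21

-21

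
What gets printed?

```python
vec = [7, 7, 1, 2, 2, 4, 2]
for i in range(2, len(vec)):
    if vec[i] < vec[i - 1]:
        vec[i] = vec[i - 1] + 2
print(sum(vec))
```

i=2: 1<7, vec[2] = 7+2 = 9 → [7, 7, 9, 2, 2, 4, 2]
i=3: 2<9, vec[3] = 9+2 = 11 → [7, 7, 9, 11, 2, 4, 2]
i=4: 2<11, vec[4] = 11+2 = 13 → [7, 7, 9, 11, 13, 4, 2]
i=5: 4<13, vec[5] = 13+2 = 15 → [7, 7, 9, 11, 13, 15, 2]
i=6: 2<15, vec[6] = 15+2 = 17 → [7, 7, 9, 11, 13, 15, 17]
sum = 79

79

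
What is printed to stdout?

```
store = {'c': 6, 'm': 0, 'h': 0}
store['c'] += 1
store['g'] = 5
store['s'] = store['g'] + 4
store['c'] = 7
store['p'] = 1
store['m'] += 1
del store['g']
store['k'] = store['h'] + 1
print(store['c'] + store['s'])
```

store['c'] = 6+1 = 7 → {'c': 7, 'm': 0, 'h': 0}
store['g'] = 5 → {'c': 7, 'm': 0, 'h': 0, 'g': 5}
store['s'] = store['g']+4 = 9 → {'c': 7, 'm': 0, 'h': 0, 'g': 5, 's': 9}
store['c'] = 7 → {'c': 7, 'm': 0, 'h': 0, 'g': 5, 's': 9}
store['p'] = 1 → {'c': 7, 'm': 0, 'h': 0, 'g': 5, 's': 9, 'p': 1}
store['m'] = 0+1 = 1 → {'c': 7, 'm': 1, 'h': 0, 'g': 5, 's': 9, 'p': 1}
del 'g' → {'c': 7, 'm': 1, 'h': 0, 's': 9, 'p': 1}
store['k'] = store['h']+1 = 1 → {'c': 7, 'm': 1, 'h': 0, 's': 9, 'p': 1, 'k': 1}
store['c']+store['s'] = 7+9 = 16

16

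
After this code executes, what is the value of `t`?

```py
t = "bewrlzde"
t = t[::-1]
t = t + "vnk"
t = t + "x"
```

'edzlrwebvnkx'

reverse → 'edzlrweb'
+ 'vnk' → 'edzlrwebvnk'
+ 'x' → 'edzlrwebvnkx'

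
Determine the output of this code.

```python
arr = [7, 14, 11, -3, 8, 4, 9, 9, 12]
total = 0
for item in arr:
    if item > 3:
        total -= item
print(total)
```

item=7: >3, total = 0-7 = -7
item=14: >3, total = (-7)-14 = -21
item=11: >3, total = (-21)-11 = -32
item=-3: not >3
item=8: >3, total = (-32)-8 = -40
item=4: >3, total = (-40)-4 = -44
item=9: >3, total = (-44)-9 = -53
item=9: >3, total = (-53)-9 = -62
item=12: >3, total = (-62)-12 = -74

-74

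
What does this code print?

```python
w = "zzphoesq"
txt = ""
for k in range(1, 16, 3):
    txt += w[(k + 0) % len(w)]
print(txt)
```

zoqpe

k=1: add w[1]='z' → 'z'
k=4: add w[4]='o' → 'zo'
k=7: add w[7]='q' → 'zoq'
k=10: add w[2]='p' → 'zoqp'
k=13: add w[5]='e' → 'zoqpe'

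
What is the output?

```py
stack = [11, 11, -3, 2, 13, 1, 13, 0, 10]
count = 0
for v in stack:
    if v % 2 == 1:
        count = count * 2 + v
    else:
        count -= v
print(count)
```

545

v=11: odd, count = 0*2+11 = 11
v=11: odd, count = 11*2+11 = 33
v=-3: odd, count = 33*2+(-3) = 63
v=2: not odd, count = 63-2 = 61
v=13: odd, count = 61*2+13 = 135
v=1: odd, count = 135*2+1 = 271
v=13: odd, count = 271*2+13 = 555
v=0: not odd, count = 555-0 = 555
v=10: not odd, count = 555-10 = 545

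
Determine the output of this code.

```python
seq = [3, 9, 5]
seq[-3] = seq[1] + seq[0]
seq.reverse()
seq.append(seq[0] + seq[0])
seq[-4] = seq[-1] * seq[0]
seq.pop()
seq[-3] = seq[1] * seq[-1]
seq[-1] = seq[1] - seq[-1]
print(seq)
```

[108, 9, -3]

seq[-3] = seq[1]+seq[0] = 9+3 = 12 → [12, 9, 5]
reverse → [5, 9, 12]
append seq[0]+seq[0] = 5+5 = 10 → [5, 9, 12, 10]
seq[-4] = seq[-1]*seq[0] = 10*5 = 50 → [50, 9, 12, 10]
pop() removes 10 → [50, 9, 12]
seq[-3] = seq[1]*seq[-1] = 9*12 = 108 → [108, 9, 12]
seq[-1] = seq[1]-seq[-1] = 9-12 = -3 → [108, 9, -3]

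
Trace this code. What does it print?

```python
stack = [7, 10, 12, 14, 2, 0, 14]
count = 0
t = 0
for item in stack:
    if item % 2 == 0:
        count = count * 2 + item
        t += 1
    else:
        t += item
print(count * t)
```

8398

item=7: not even; t=7
item=10: even, count = 0*2+10 = 10; t=8
item=12: even, count = 10*2+12 = 32; t=9
item=14: even, count = 32*2+14 = 78; t=10
item=2: even, count = 78*2+2 = 158; t=11
item=0: even, count = 158*2+0 = 316; t=12
item=14: even, count = 316*2+14 = 646; t=13
count*t = 646*13 = 8398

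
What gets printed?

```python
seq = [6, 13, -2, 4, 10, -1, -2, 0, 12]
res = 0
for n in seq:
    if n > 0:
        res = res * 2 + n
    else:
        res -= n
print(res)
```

n=6: >0, res = 0*2+6 = 6
n=13: >0, res = 6*2+13 = 25
n=-2: not >0, res = 25-(-2) = 27
n=4: >0, res = 27*2+4 = 58
n=10: >0, res = 58*2+10 = 126
n=-1: not >0, res = 126-(-1) = 127
n=-2: not >0, res = 127-(-2) = 129
n=0: not >0, res = 129-0 = 129
n=12: >0, res = 129*2+12 = 270

270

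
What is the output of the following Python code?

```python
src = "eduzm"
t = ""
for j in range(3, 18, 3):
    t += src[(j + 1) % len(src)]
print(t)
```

muezd

j=3: add src[4]='m' → 'm'
j=6: add src[2]='u' → 'mu'
j=9: add src[0]='e' → 'mue'
j=12: add src[3]='z' → 'muez'
j=15: add src[1]='d' → 'muezd'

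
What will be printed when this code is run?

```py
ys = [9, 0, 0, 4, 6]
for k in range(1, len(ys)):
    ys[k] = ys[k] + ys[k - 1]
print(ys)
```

[9, 9, 9, 13, 19]

k=1: ys[1] = 0+9 = 9 → [9, 9, 0, 4, 6]
k=2: ys[2] = 0+9 = 9 → [9, 9, 9, 4, 6]
k=3: ys[3] = 4+9 = 13 → [9, 9, 9, 13, 6]
k=4: ys[4] = 6+13 = 19 → [9, 9, 9, 13, 19]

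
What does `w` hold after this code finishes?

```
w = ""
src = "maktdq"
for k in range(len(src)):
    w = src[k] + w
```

'qdtkam'

k=0: prepend 'm' → 'm'
k=1: prepend 'a' → 'am'
k=2: prepend 'k' → 'kam'
k=3: prepend 't' → 'tkam'
k=4: prepend 'd' → 'dtkam'
k=5: prepend 'q' → 'qdtkam'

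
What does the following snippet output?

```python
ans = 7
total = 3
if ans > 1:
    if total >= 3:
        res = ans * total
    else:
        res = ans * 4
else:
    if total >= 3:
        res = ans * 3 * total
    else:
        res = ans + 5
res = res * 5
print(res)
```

ans=7, total=3
ans > 1 is True; total >= 3 is True
→ res = ans * total = 21
res = 21*5 = 105

105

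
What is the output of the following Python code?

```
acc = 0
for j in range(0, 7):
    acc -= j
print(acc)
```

j=0: acc = 0-0 = 0
j=1: acc = 0-1 = -1
j=2: acc = (-1)-2 = -3
j=3: acc = (-3)-3 = -6
j=4: acc = (-6)-4 = -10
j=5: acc = (-10)-5 = -15
j=6: acc = (-15)-6 = -21

-21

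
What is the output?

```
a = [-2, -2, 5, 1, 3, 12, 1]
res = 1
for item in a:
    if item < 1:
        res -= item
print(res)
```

item=-2: <1, res = 1-(-2) = 3
item=-2: <1, res = 3-(-2) = 5
item=5: not <1
item=1: not <1
item=3: not <1
item=12: not <1
item=1: not <1

5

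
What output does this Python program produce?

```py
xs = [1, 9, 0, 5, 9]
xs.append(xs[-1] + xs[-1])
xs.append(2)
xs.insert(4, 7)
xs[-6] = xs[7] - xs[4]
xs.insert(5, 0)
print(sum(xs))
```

append xs[-1]+xs[-1] = 9+9 = 18 → [1, 9, 0, 5, 9, 18]
append 2 → [1, 9, 0, 5, 9, 18, 2]
insert 7 at 4 → [1, 9, 0, 5, 7, 9, 18, 2]
xs[-6] = xs[7]-xs[4] = 2-7 = -5 → [1, 9, -5, 5, 7, 9, 18, 2]
insert 0 at 5 → [1, 9, -5, 5, 7, 0, 9, 18, 2]
sum = 46

46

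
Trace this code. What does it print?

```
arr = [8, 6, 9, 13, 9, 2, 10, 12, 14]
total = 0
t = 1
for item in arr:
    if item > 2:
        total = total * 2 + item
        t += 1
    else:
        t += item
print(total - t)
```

item=8: >2, total = 0*2+8 = 8; t=2
item=6: >2, total = 8*2+6 = 22; t=3
item=9: >2, total = 22*2+9 = 53; t=4
item=13: >2, total = 53*2+13 = 119; t=5
item=9: >2, total = 119*2+9 = 247; t=6
item=2: not >2; t=8
item=10: >2, total = 247*2+10 = 504; t=9
item=12: >2, total = 504*2+12 = 1020; t=10
item=14: >2, total = 1020*2+14 = 2054; t=11
total-t = 2054-11 = 2043

2043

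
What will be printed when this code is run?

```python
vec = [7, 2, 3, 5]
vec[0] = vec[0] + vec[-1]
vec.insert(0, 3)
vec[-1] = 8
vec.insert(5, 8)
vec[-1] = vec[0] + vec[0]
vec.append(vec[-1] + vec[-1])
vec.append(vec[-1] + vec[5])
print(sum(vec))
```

64

vec[0] = vec[0]+vec[-1] = 7+5 = 12 → [12, 2, 3, 5]
insert 3 at 0 → [3, 12, 2, 3, 5]
vec[-1] = 8 → [3, 12, 2, 3, 8]
insert 8 at 5 → [3, 12, 2, 3, 8, 8]
vec[-1] = vec[0]+vec[0] = 3+3 = 6 → [3, 12, 2, 3, 8, 6]
append vec[-1]+vec[-1] = 6+6 = 12 → [3, 12, 2, 3, 8, 6, 12]
append vec[-1]+vec[5] = 12+6 = 18 → [3, 12, 2, 3, 8, 6, 12, 18]
sum = 64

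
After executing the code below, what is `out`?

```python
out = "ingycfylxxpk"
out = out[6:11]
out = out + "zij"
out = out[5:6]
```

'z'

slice [6:11] → 'ylxxp'
+ 'zij' → 'ylxxpzij'
slice [5:6] → 'z'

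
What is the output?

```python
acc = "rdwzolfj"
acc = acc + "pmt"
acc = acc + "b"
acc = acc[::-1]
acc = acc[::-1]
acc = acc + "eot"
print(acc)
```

rdwzolfjpmtbeot

+ 'pmt' → 'rdwzolfjpmt'
+ 'b' → 'rdwzolfjpmtb'
reverse → 'btmpjflozwdr'
reverse → 'rdwzolfjpmtb'
+ 'eot' → 'rdwzolfjpmtbeot'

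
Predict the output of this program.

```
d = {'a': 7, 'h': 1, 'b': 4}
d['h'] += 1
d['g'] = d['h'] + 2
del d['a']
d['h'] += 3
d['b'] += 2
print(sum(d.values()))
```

15

d['h'] = 1+1 = 2 → {'a': 7, 'h': 2, 'b': 4}
d['g'] = d['h']+2 = 4 → {'a': 7, 'h': 2, 'b': 4, 'g': 4}
del 'a' → {'h': 2, 'b': 4, 'g': 4}
d['h'] = 2+3 = 5 → {'h': 5, 'b': 4, 'g': 4}
d['b'] = 4+2 = 6 → {'h': 5, 'b': 6, 'g': 4}
sum of values = 15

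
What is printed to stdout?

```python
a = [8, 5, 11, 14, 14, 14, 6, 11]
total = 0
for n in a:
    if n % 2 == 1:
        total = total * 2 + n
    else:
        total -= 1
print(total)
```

n=8: not odd, total = 0-1 = -1
n=5: odd, total = (-1)*2+5 = 3
n=11: odd, total = 3*2+11 = 17
n=14: not odd, total = 17-1 = 16
n=14: not odd, total = 16-1 = 15
n=14: not odd, total = 15-1 = 14
n=6: not odd, total = 14-1 = 13
n=11: odd, total = 13*2+11 = 37

37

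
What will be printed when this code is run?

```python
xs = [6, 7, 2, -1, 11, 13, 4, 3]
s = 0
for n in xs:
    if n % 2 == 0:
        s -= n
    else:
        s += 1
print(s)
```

-7

n=6: even, s = 0-6 = -6
n=7: not even, s = (-6)+1 = -5
n=2: even, s = (-5)-2 = -7
n=-1: not even, s = (-7)+1 = -6
n=11: not even, s = (-6)+1 = -5
n=13: not even, s = (-5)+1 = -4
n=4: even, s = (-4)-4 = -8
n=3: not even, s = (-8)+1 = -7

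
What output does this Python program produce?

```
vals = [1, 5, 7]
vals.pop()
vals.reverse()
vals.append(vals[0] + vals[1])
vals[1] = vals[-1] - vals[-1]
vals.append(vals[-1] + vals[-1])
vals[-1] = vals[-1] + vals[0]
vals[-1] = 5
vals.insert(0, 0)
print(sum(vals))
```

pop() removes 7 → [1, 5]
reverse → [5, 1]
append vals[0]+vals[1] = 5+1 = 6 → [5, 1, 6]
vals[1] = vals[-1]-vals[-1] = 6-6 = 0 → [5, 0, 6]
append vals[-1]+vals[-1] = 6+6 = 12 → [5, 0, 6, 12]
vals[-1] = vals[-1]+vals[0] = 12+5 = 17 → [5, 0, 6, 17]
vals[-1] = 5 → [5, 0, 6, 5]
insert 0 at 0 → [0, 5, 0, 6, 5]
sum = 16

16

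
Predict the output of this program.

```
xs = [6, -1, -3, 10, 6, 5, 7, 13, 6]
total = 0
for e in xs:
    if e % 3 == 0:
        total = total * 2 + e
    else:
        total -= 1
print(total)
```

36

e=6: %3==0, total = 0*2+6 = 6
e=-1: not %3==0, total = 6-1 = 5
e=-3: %3==0, total = 5*2+(-3) = 7
e=10: not %3==0, total = 7-1 = 6
e=6: %3==0, total = 6*2+6 = 18
e=5: not %3==0, total = 18-1 = 17
e=7: not %3==0, total = 17-1 = 16
e=13: not %3==0, total = 16-1 = 15
e=6: %3==0, total = 15*2+6 = 36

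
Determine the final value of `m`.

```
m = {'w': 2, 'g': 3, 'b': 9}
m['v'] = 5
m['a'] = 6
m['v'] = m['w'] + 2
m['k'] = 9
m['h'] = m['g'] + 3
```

m['v'] = 5 → {'w': 2, 'g': 3, 'b': 9, 'v': 5}
m['a'] = 6 → {'w': 2, 'g': 3, 'b': 9, 'v': 5, 'a': 6}
m['v'] = m['w']+2 = 4 → {'w': 2, 'g': 3, 'b': 9, 'v': 4, 'a': 6}
m['k'] = 9 → {'w': 2, 'g': 3, 'b': 9, 'v': 4, 'a': 6, 'k': 9}
m['h'] = m['g']+3 = 6 → {'w': 2, 'g': 3, 'b': 9, 'v': 4, 'a': 6, 'k': 9, 'h': 6}

{'w': 2, 'g': 3, 'b': 9, 'v': 4, 'a': 6, 'k': 9, 'h': 6}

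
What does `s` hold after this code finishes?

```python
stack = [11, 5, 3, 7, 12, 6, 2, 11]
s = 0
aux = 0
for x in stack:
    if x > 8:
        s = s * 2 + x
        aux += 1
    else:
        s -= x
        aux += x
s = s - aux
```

x=11: >8, s = 0*2+11 = 11; aux=1
x=5: not >8, s = 11-5 = 6; aux=6
x=3: not >8, s = 6-3 = 3; aux=9
x=7: not >8, s = 3-7 = -4; aux=16
x=12: >8, s = (-4)*2+12 = 4; aux=17
x=6: not >8, s = 4-6 = -2; aux=23
x=2: not >8, s = (-2)-2 = -4; aux=25
x=11: >8, s = (-4)*2+11 = 3; aux=26
s-aux = 3-26 = -23

-23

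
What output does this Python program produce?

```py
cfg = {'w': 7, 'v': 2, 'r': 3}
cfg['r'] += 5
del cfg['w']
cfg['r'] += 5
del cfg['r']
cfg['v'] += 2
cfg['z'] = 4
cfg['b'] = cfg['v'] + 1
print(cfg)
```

cfg['r'] = 3+5 = 8 → {'w': 7, 'v': 2, 'r': 8}
del 'w' → {'v': 2, 'r': 8}
cfg['r'] = 8+5 = 13 → {'v': 2, 'r': 13}
del 'r' → {'v': 2}
cfg['v'] = 2+2 = 4 → {'v': 4}
cfg['z'] = 4 → {'v': 4, 'z': 4}
cfg['b'] = cfg['v']+1 = 5 → {'v': 4, 'z': 4, 'b': 5}

{'v': 4, 'z': 4, 'b': 5}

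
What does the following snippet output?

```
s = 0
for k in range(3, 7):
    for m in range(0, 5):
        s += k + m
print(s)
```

k=3,m=0: s = 0+3 = 3
k=3,m=1: s = 3+4 = 7
k=3,m=2: s = 7+5 = 12
k=3,m=3: s = 12+6 = 18
k=3,m=4: s = 18+7 = 25
k=4,m=0: s = 25+4 = 29
k=4,m=1: s = 29+5 = 34
k=4,m=2: s = 34+6 = 40
k=4,m=3: s = 40+7 = 47
k=4,m=4: s = 47+8 = 55
k=5,m=0: s = 55+5 = 60
k=5,m=1: s = 60+6 = 66
k=5,m=2: s = 66+7 = 73
k=5,m=3: s = 73+8 = 81
k=5,m=4: s = 81+9 = 90
k=6,m=0: s = 90+6 = 96
k=6,m=1: s = 96+7 = 103
k=6,m=2: s = 103+8 = 111
k=6,m=3: s = 111+9 = 120
k=6,m=4: s = 120+10 = 130

130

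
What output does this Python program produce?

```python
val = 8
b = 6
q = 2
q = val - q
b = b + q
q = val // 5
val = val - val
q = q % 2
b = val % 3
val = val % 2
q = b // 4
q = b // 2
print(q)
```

q = 8-2 = 6
b = 6+6 = 12
q = 8//5 = 1
val = 8-8 = 0
q = 1%2 = 1
b = 0%3 = 0
val = 0%2 = 0
q = 0//4 = 0
q = 0//2 = 0

0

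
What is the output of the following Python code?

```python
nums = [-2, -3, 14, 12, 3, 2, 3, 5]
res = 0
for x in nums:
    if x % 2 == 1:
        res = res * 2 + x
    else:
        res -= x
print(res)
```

-185

x=-2: not odd, res = 0-(-2) = 2
x=-3: odd, res = 2*2+(-3) = 1
x=14: not odd, res = 1-14 = -13
x=12: not odd, res = (-13)-12 = -25
x=3: odd, res = (-25)*2+3 = -47
x=2: not odd, res = (-47)-2 = -49
x=3: odd, res = (-49)*2+3 = -95
x=5: odd, res = (-95)*2+5 = -185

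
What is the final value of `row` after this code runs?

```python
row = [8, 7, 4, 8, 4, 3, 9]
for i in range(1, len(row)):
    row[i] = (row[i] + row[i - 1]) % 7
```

[8, 1, 5, 6, 3, 6, 1]

i=1: row[1] = (7+8)%7 = 1 → [8, 1, 4, 8, 4, 3, 9]
i=2: row[2] = (4+1)%7 = 5 → [8, 1, 5, 8, 4, 3, 9]
i=3: row[3] = (8+5)%7 = 6 → [8, 1, 5, 6, 4, 3, 9]
i=4: row[4] = (4+6)%7 = 3 → [8, 1, 5, 6, 3, 3, 9]
i=5: row[5] = (3+3)%7 = 6 → [8, 1, 5, 6, 3, 6, 9]
i=6: row[6] = (9+6)%7 = 1 → [8, 1, 5, 6, 3, 6, 1]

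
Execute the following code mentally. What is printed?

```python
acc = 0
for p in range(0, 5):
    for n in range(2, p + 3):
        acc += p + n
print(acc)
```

90

p=0,n=2: acc = 0+2 = 2
p=1,n=2: acc = 2+3 = 5
p=1,n=3: acc = 5+4 = 9
p=2,n=2: acc = 9+4 = 13
p=2,n=3: acc = 13+5 = 18
p=2,n=4: acc = 18+6 = 24
p=3,n=2: acc = 24+5 = 29
p=3,n=3: acc = 29+6 = 35
p=3,n=4: acc = 35+7 = 42
p=3,n=5: acc = 42+8 = 50
p=4,n=2: acc = 50+6 = 56
p=4,n=3: acc = 56+7 = 63
p=4,n=4: acc = 63+8 = 71
p=4,n=5: acc = 71+9 = 80
p=4,n=6: acc = 80+10 = 90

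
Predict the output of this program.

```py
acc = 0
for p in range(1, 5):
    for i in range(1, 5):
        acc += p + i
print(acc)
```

p=1,i=1: acc = 0+2 = 2
p=1,i=2: acc = 2+3 = 5
p=1,i=3: acc = 5+4 = 9
p=1,i=4: acc = 9+5 = 14
p=2,i=1: acc = 14+3 = 17
p=2,i=2: acc = 17+4 = 21
p=2,i=3: acc = 21+5 = 26
p=2,i=4: acc = 26+6 = 32
p=3,i=1: acc = 32+4 = 36
p=3,i=2: acc = 36+5 = 41
p=3,i=3: acc = 41+6 = 47
p=3,i=4: acc = 47+7 = 54
p=4,i=1: acc = 54+5 = 59
p=4,i=2: acc = 59+6 = 65
p=4,i=3: acc = 65+7 = 72
p=4,i=4: acc = 72+8 = 80

80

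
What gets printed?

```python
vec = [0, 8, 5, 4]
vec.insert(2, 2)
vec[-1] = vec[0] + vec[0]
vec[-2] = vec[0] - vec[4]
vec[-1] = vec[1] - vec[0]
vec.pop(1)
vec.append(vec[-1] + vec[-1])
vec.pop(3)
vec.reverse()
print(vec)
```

insert 2 at 2 → [0, 8, 2, 5, 4]
vec[-1] = vec[0]+vec[0] = 0+0 = 0 → [0, 8, 2, 5, 0]
vec[-2] = vec[0]-vec[4] = 0-0 = 0 → [0, 8, 2, 0, 0]
vec[-1] = vec[1]-vec[0] = 8-0 = 8 → [0, 8, 2, 0, 8]
pop(1) removes 8 → [0, 2, 0, 8]
append vec[-1]+vec[-1] = 8+8 = 16 → [0, 2, 0, 8, 16]
pop(3) removes 8 → [0, 2, 0, 16]
reverse → [16, 0, 2, 0]

[16, 0, 2, 0]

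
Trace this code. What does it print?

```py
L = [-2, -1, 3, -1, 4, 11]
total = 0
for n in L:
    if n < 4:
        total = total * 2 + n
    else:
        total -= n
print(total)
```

-30

n=-2: <4, total = 0*2+(-2) = -2
n=-1: <4, total = (-2)*2+(-1) = -5
n=3: <4, total = (-5)*2+3 = -7
n=-1: <4, total = (-7)*2+(-1) = -15
n=4: not <4, total = (-15)-4 = -19
n=11: not <4, total = (-19)-11 = -30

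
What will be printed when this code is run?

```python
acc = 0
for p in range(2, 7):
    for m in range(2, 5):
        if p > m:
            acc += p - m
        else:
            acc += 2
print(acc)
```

31

p=2,m=2: not 2>2, acc = 0+2 = 2
p=2,m=3: not 2>3, acc = 2+2 = 4
p=2,m=4: not 2>4, acc = 4+2 = 6
p=3,m=2: 3>2, acc = 6+1 = 7
p=3,m=3: not 3>3, acc = 7+2 = 9
p=3,m=4: not 3>4, acc = 9+2 = 11
p=4,m=2: 4>2, acc = 11+2 = 13
p=4,m=3: 4>3, acc = 13+1 = 14
p=4,m=4: not 4>4, acc = 14+2 = 16
p=5,m=2: 5>2, acc = 16+3 = 19
p=5,m=3: 5>3, acc = 19+2 = 21
p=5,m=4: 5>4, acc = 21+1 = 22
p=6,m=2: 6>2, acc = 22+4 = 26
p=6,m=3: 6>3, acc = 26+3 = 29
p=6,m=4: 6>4, acc = 29+2 = 31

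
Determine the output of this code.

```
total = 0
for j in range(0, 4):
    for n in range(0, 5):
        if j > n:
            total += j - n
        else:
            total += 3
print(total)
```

52

j=0,n=0: not 0>0, total = 0+3 = 3
j=0,n=1: not 0>1, total = 3+3 = 6
j=0,n=2: not 0>2, total = 6+3 = 9
j=0,n=3: not 0>3, total = 9+3 = 12
j=0,n=4: not 0>4, total = 12+3 = 15
j=1,n=0: 1>0, total = 15+1 = 16
j=1,n=1: not 1>1, total = 16+3 = 19
j=1,n=2: not 1>2, total = 19+3 = 22
j=1,n=3: not 1>3, total = 22+3 = 25
j=1,n=4: not 1>4, total = 25+3 = 28
j=2,n=0: 2>0, total = 28+2 = 30
j=2,n=1: 2>1, total = 30+1 = 31
j=2,n=2: not 2>2, total = 31+3 = 34
j=2,n=3: not 2>3, total = 34+3 = 37
j=2,n=4: not 2>4, total = 37+3 = 40
j=3,n=0: 3>0, total = 40+3 = 43
j=3,n=1: 3>1, total = 43+2 = 45
j=3,n=2: 3>2, total = 45+1 = 46
j=3,n=3: not 3>3, total = 46+3 = 49
j=3,n=4: not 3>4, total = 49+3 = 52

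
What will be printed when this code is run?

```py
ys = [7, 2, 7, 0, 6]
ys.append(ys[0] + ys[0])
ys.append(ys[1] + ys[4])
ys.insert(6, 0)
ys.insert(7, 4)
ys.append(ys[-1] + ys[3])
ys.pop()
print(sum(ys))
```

48

append ys[0]+ys[0] = 7+7 = 14 → [7, 2, 7, 0, 6, 14]
append ys[1]+ys[4] = 2+6 = 8 → [7, 2, 7, 0, 6, 14, 8]
insert 0 at 6 → [7, 2, 7, 0, 6, 14, 0, 8]
insert 4 at 7 → [7, 2, 7, 0, 6, 14, 0, 4, 8]
append ys[-1]+ys[3] = 8+0 = 8 → [7, 2, 7, 0, 6, 14, 0, 4, 8, 8]
pop() removes 8 → [7, 2, 7, 0, 6, 14, 0, 4, 8]
sum = 48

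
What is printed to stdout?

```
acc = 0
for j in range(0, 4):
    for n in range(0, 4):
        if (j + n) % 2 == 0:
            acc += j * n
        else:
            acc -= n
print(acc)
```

8

j=0,n=0: even sum, acc = 0+0 = 0
j=0,n=1: odd sum, acc = 0-1 = -1
j=0,n=2: even sum, acc = (-1)+0 = -1
j=0,n=3: odd sum, acc = (-1)-3 = -4
j=1,n=0: odd sum, acc = (-4)-0 = -4
j=1,n=1: even sum, acc = (-4)+1 = -3
j=1,n=2: odd sum, acc = (-3)-2 = -5
j=1,n=3: even sum, acc = (-5)+3 = -2
j=2,n=0: even sum, acc = (-2)+0 = -2
j=2,n=1: odd sum, acc = (-2)-1 = -3
j=2,n=2: even sum, acc = (-3)+4 = 1
j=2,n=3: odd sum, acc = 1-3 = -2
j=3,n=0: odd sum, acc = (-2)-0 = -2
j=3,n=1: even sum, acc = (-2)+3 = 1
j=3,n=2: odd sum, acc = 1-2 = -1
j=3,n=3: even sum, acc = (-1)+9 = 8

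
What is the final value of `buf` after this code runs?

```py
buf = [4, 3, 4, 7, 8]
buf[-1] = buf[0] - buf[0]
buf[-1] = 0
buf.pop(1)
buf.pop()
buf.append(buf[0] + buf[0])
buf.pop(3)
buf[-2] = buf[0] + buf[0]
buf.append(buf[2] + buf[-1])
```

[4, 8, 7, 14]

buf[-1] = buf[0]-buf[0] = 4-4 = 0 → [4, 3, 4, 7, 0]
buf[-1] = 0 → [4, 3, 4, 7, 0]
pop(1) removes 3 → [4, 4, 7, 0]
pop() removes 0 → [4, 4, 7]
append buf[0]+buf[0] = 4+4 = 8 → [4, 4, 7, 8]
pop(3) removes 8 → [4, 4, 7]
buf[-2] = buf[0]+buf[0] = 4+4 = 8 → [4, 8, 7]
append buf[2]+buf[-1] = 7+7 = 14 → [4, 8, 7, 14]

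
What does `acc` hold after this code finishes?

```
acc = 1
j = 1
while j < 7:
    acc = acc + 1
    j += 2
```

4

j=1: acc = 1+1 = 2
j=3: acc = 2+1 = 3
j=5: acc = 3+1 = 4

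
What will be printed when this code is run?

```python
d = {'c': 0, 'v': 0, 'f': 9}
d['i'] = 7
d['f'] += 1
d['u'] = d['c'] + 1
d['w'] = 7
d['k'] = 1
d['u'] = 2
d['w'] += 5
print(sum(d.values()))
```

d['i'] = 7 → {'c': 0, 'v': 0, 'f': 9, 'i': 7}
d['f'] = 9+1 = 10 → {'c': 0, 'v': 0, 'f': 10, 'i': 7}
d['u'] = d['c']+1 = 1 → {'c': 0, 'v': 0, 'f': 10, 'i': 7, 'u': 1}
d['w'] = 7 → {'c': 0, 'v': 0, 'f': 10, 'i': 7, 'u': 1, 'w': 7}
d['k'] = 1 → {'c': 0, 'v': 0, 'f': 10, 'i': 7, 'u': 1, 'w': 7, 'k': 1}
d['u'] = 2 → {'c': 0, 'v': 0, 'f': 10, 'i': 7, 'u': 2, 'w': 7, 'k': 1}
d['w'] = 7+5 = 12 → {'c': 0, 'v': 0, 'f': 10, 'i': 7, 'u': 2, 'w': 12, 'k': 1}
sum of values = 32

32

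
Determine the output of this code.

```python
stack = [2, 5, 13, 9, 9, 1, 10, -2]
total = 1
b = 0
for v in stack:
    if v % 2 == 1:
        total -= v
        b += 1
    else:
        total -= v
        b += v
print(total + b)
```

-31

v=2: not odd, total = 1-2 = -1; b=2
v=5: odd, total = (-1)-5 = -6; b=3
v=13: odd, total = (-6)-13 = -19; b=4
v=9: odd, total = (-19)-9 = -28; b=5
v=9: odd, total = (-28)-9 = -37; b=6
v=1: odd, total = (-37)-1 = -38; b=7
v=10: not odd, total = (-38)-10 = -48; b=17
v=-2: not odd, total = (-48)-(-2) = -46; b=15
total+b = (-46)+15 = -31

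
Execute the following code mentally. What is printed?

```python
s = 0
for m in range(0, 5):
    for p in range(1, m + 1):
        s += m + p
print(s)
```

50

m=1,p=1: s = 0+2 = 2
m=2,p=1: s = 2+3 = 5
m=2,p=2: s = 5+4 = 9
m=3,p=1: s = 9+4 = 13
m=3,p=2: s = 13+5 = 18
m=3,p=3: s = 18+6 = 24
m=4,p=1: s = 24+5 = 29
m=4,p=2: s = 29+6 = 35
m=4,p=3: s = 35+7 = 42
m=4,p=4: s = 42+8 = 50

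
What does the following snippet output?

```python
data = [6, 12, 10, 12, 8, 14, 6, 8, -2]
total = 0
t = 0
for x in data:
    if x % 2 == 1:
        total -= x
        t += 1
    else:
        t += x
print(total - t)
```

x=6: not odd; t=6
x=12: not odd; t=18
x=10: not odd; t=28
x=12: not odd; t=40
x=8: not odd; t=48
x=14: not odd; t=62
x=6: not odd; t=68
x=8: not odd; t=76
x=-2: not odd; t=74
total-t = 0-74 = -74

-74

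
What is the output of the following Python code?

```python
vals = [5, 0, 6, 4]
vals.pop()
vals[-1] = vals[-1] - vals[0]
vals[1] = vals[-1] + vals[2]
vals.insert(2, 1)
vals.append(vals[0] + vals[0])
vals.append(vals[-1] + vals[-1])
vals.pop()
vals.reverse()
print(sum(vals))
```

19

pop() removes 4 → [5, 0, 6]
vals[-1] = vals[-1]-vals[0] = 6-5 = 1 → [5, 0, 1]
vals[1] = vals[-1]+vals[2] = 1+1 = 2 → [5, 2, 1]
insert 1 at 2 → [5, 2, 1, 1]
append vals[0]+vals[0] = 5+5 = 10 → [5, 2, 1, 1, 10]
append vals[-1]+vals[-1] = 10+10 = 20 → [5, 2, 1, 1, 10, 20]
pop() removes 20 → [5, 2, 1, 1, 10]
reverse → [10, 1, 1, 2, 5]
sum = 19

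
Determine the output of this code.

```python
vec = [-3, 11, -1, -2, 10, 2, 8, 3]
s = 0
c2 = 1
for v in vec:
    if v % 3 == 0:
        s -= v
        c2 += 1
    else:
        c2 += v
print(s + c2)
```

31

v=-3: %3==0, s = 0-(-3) = 3; c2=2
v=11: not %3==0; c2=13
v=-1: not %3==0; c2=12
v=-2: not %3==0; c2=10
v=10: not %3==0; c2=20
v=2: not %3==0; c2=22
v=8: not %3==0; c2=30
v=3: %3==0, s = 3-3 = 0; c2=31
s+c2 = 0+31 = 31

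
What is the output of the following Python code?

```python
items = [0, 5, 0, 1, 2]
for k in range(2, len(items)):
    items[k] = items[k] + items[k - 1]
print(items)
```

[0, 5, 5, 6, 8]

k=2: items[2] = 0+5 = 5 → [0, 5, 5, 1, 2]
k=3: items[3] = 1+5 = 6 → [0, 5, 5, 6, 2]
k=4: items[4] = 2+6 = 8 → [0, 5, 5, 6, 8]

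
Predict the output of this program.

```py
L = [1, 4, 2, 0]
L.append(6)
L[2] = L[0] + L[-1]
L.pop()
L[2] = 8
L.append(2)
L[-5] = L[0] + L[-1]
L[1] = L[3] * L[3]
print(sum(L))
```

13

append 6 → [1, 4, 2, 0, 6]
L[2] = L[0]+L[-1] = 1+6 = 7 → [1, 4, 7, 0, 6]
pop() removes 6 → [1, 4, 7, 0]
L[2] = 8 → [1, 4, 8, 0]
append 2 → [1, 4, 8, 0, 2]
L[-5] = L[0]+L[-1] = 1+2 = 3 → [3, 4, 8, 0, 2]
L[1] = L[3]*L[3] = 0*0 = 0 → [3, 0, 8, 0, 2]
sum = 13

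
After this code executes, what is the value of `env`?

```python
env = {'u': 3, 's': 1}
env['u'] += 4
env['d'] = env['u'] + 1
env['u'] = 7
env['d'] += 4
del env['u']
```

{'s': 1, 'd': 12}

env['u'] = 3+4 = 7 → {'u': 7, 's': 1}
env['d'] = env['u']+1 = 8 → {'u': 7, 's': 1, 'd': 8}
env['u'] = 7 → {'u': 7, 's': 1, 'd': 8}
env['d'] = 8+4 = 12 → {'u': 7, 's': 1, 'd': 12}
del 'u' → {'s': 1, 'd': 12}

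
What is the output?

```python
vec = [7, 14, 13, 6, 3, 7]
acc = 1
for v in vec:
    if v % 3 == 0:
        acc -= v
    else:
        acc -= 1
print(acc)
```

v=7: not %3==0, acc = 1-1 = 0
v=14: not %3==0, acc = 0-1 = -1
v=13: not %3==0, acc = (-1)-1 = -2
v=6: %3==0, acc = (-2)-6 = -8
v=3: %3==0, acc = (-8)-3 = -11
v=7: not %3==0, acc = (-11)-1 = -12

-12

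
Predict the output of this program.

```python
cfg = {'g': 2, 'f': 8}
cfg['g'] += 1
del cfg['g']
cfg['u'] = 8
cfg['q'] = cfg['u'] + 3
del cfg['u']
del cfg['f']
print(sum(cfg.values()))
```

11

cfg['g'] = 2+1 = 3 → {'g': 3, 'f': 8}
del 'g' → {'f': 8}
cfg['u'] = 8 → {'f': 8, 'u': 8}
cfg['q'] = cfg['u']+3 = 11 → {'f': 8, 'u': 8, 'q': 11}
del 'u' → {'f': 8, 'q': 11}
del 'f' → {'q': 11}
sum of values = 11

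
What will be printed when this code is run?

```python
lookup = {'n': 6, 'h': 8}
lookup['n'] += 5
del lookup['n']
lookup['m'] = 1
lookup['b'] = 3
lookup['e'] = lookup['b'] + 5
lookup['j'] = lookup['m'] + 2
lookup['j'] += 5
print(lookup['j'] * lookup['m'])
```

8

lookup['n'] = 6+5 = 11 → {'n': 11, 'h': 8}
del 'n' → {'h': 8}
lookup['m'] = 1 → {'h': 8, 'm': 1}
lookup['b'] = 3 → {'h': 8, 'm': 1, 'b': 3}
lookup['e'] = lookup['b']+5 = 8 → {'h': 8, 'm': 1, 'b': 3, 'e': 8}
lookup['j'] = lookup['m']+2 = 3 → {'h': 8, 'm': 1, 'b': 3, 'e': 8, 'j': 3}
lookup['j'] = 3+5 = 8 → {'h': 8, 'm': 1, 'b': 3, 'e': 8, 'j': 8}
lookup['j']*lookup['m'] = 8*1 = 8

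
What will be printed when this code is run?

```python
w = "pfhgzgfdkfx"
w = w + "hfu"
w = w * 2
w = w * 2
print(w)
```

pfhgzgfdkfxhfupfhgzgfdkfxhfupfhgzgfdkfxhfupfhgzgfdkfxhfu

+ 'hfu' → 'pfhgzgfdkfxhfu'
repeat ×2 → 'pfhgzgfdkfxhfupfhgzgfdkfxhfu'
repeat ×2 → 'pfhgzgfdkfxhfupfhgzgfdkfxhfupfhgzgfdkfxhfupfhgzgfdkfxhfu'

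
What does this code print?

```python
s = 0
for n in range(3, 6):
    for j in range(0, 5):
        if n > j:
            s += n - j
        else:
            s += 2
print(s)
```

n=3,j=0: 3>0, s = 0+3 = 3
n=3,j=1: 3>1, s = 3+2 = 5
n=3,j=2: 3>2, s = 5+1 = 6
n=3,j=3: not 3>3, s = 6+2 = 8
n=3,j=4: not 3>4, s = 8+2 = 10
n=4,j=0: 4>0, s = 10+4 = 14
n=4,j=1: 4>1, s = 14+3 = 17
n=4,j=2: 4>2, s = 17+2 = 19
n=4,j=3: 4>3, s = 19+1 = 20
n=4,j=4: not 4>4, s = 20+2 = 22
n=5,j=0: 5>0, s = 22+5 = 27
n=5,j=1: 5>1, s = 27+4 = 31
n=5,j=2: 5>2, s = 31+3 = 34
n=5,j=3: 5>3, s = 34+2 = 36
n=5,j=4: 5>4, s = 36+1 = 37

37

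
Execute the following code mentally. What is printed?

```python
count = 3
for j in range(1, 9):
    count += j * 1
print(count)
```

39

j=1: count = 3+1*1 = 4
j=2: count = 4+2*1 = 6
j=3: count = 6+3*1 = 9
j=4: count = 9+4*1 = 13
j=5: count = 13+5*1 = 18
j=6: count = 18+6*1 = 24
j=7: count = 24+7*1 = 31
j=8: count = 31+8*1 = 39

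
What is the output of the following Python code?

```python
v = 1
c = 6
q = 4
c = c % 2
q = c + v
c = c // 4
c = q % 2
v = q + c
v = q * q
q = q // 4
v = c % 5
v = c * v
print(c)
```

c = 6%2 = 0
q = 0+1 = 1
c = 0//4 = 0
c = 1%2 = 1
v = 1+1 = 2
v = 1*1 = 1
q = 1//4 = 0
v = 1%5 = 1
v = 1*1 = 1

1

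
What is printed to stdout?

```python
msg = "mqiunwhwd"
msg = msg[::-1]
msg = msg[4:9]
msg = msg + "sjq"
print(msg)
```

nuiqmsjq

reverse → 'dwhwnuiqm'
slice [4:9] → 'nuiqm'
+ 'sjq' → 'nuiqmsjq'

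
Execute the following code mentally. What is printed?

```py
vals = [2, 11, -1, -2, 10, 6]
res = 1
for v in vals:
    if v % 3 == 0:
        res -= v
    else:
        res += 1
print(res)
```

v=2: not %3==0, res = 1+1 = 2
v=11: not %3==0, res = 2+1 = 3
v=-1: not %3==0, res = 3+1 = 4
v=-2: not %3==0, res = 4+1 = 5
v=10: not %3==0, res = 5+1 = 6
v=6: %3==0, res = 6-6 = 0

0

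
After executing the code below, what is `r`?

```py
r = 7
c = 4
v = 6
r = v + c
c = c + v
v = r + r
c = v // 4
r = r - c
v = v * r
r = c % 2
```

r = 6+4 = 10
c = 4+6 = 10
v = 10+10 = 20
c = 20//4 = 5
r = 10-5 = 5
v = 20*5 = 100
r = 5%2 = 1

1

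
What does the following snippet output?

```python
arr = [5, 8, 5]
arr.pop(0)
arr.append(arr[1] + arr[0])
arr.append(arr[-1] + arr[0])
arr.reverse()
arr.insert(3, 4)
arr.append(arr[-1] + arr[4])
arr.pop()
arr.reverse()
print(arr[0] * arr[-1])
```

168

pop(0) removes 5 → [8, 5]
append arr[1]+arr[0] = 5+8 = 13 → [8, 5, 13]
append arr[-1]+arr[0] = 13+8 = 21 → [8, 5, 13, 21]
reverse → [21, 13, 5, 8]
insert 4 at 3 → [21, 13, 5, 4, 8]
append arr[-1]+arr[4] = 8+8 = 16 → [21, 13, 5, 4, 8, 16]
pop() removes 16 → [21, 13, 5, 4, 8]
reverse → [8, 4, 5, 13, 21]
arr[0]*arr[-1] = 8*21 = 168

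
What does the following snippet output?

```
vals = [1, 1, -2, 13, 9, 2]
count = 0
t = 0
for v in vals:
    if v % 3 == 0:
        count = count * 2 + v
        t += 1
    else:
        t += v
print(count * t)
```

v=1: not %3==0; t=1
v=1: not %3==0; t=2
v=-2: not %3==0; t=0
v=13: not %3==0; t=13
v=9: %3==0, count = 0*2+9 = 9; t=14
v=2: not %3==0; t=16
count*t = 9*16 = 144

144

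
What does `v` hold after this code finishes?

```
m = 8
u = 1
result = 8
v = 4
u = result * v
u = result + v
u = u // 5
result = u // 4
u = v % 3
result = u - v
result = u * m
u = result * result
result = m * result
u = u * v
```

4

u = 8*4 = 32
u = 8+4 = 12
u = 12//5 = 2
result = 2//4 = 0
u = 4%3 = 1
result = 1-4 = -3
result = 1*8 = 8
u = 8*8 = 64
result = 8*8 = 64
u = 64*4 = 256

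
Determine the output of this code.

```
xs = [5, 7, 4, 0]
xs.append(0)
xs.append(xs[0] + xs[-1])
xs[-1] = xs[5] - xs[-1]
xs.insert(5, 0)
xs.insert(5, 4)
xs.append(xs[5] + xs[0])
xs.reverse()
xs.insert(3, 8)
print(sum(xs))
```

37

append 0 → [5, 7, 4, 0, 0]
append xs[0]+xs[-1] = 5+0 = 5 → [5, 7, 4, 0, 0, 5]
xs[-1] = xs[5]-xs[-1] = 5-5 = 0 → [5, 7, 4, 0, 0, 0]
insert 0 at 5 → [5, 7, 4, 0, 0, 0, 0]
insert 4 at 5 → [5, 7, 4, 0, 0, 4, 0, 0]
append xs[5]+xs[0] = 4+5 = 9 → [5, 7, 4, 0, 0, 4, 0, 0, 9]
reverse → [9, 0, 0, 4, 0, 0, 4, 7, 5]
insert 8 at 3 → [9, 0, 0, 8, 4, 0, 0, 4, 7, 5]
sum = 37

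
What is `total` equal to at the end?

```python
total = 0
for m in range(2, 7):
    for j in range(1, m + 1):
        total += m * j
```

m=2,j=1: total = 0+2 = 2
m=2,j=2: total = 2+4 = 6
m=3,j=1: total = 6+3 = 9
m=3,j=2: total = 9+6 = 15
m=3,j=3: total = 15+9 = 24
m=4,j=1: total = 24+4 = 28
m=4,j=2: total = 28+8 = 36
m=4,j=3: total = 36+12 = 48
m=4,j=4: total = 48+16 = 64
m=5,j=1: total = 64+5 = 69
m=5,j=2: total = 69+10 = 79
m=5,j=3: total = 79+15 = 94
m=5,j=4: total = 94+20 = 114
m=5,j=5: total = 114+25 = 139
m=6,j=1: total = 139+6 = 145
m=6,j=2: total = 145+12 = 157
m=6,j=3: total = 157+18 = 175
m=6,j=4: total = 175+24 = 199
m=6,j=5: total = 199+30 = 229
m=6,j=6: total = 229+36 = 265

265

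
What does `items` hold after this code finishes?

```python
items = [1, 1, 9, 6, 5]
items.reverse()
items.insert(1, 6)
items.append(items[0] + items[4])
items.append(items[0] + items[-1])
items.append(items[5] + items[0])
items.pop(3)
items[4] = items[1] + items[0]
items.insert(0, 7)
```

[7, 5, 6, 6, 1, 11, 6, 11, 6]

reverse → [5, 6, 9, 1, 1]
insert 6 at 1 → [5, 6, 6, 9, 1, 1]
append items[0]+items[4] = 5+1 = 6 → [5, 6, 6, 9, 1, 1, 6]
append items[0]+items[-1] = 5+6 = 11 → [5, 6, 6, 9, 1, 1, 6, 11]
append items[5]+items[0] = 1+5 = 6 → [5, 6, 6, 9, 1, 1, 6, 11, 6]
pop(3) removes 9 → [5, 6, 6, 1, 1, 6, 11, 6]
items[4] = items[1]+items[0] = 6+5 = 11 → [5, 6, 6, 1, 11, 6, 11, 6]
insert 7 at 0 → [7, 5, 6, 6, 1, 11, 6, 11, 6]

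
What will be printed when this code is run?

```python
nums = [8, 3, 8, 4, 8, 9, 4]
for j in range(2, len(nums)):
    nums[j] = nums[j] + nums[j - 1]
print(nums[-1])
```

36

j=2: nums[2] = 8+3 = 11 → [8, 3, 11, 4, 8, 9, 4]
j=3: nums[3] = 4+11 = 15 → [8, 3, 11, 15, 8, 9, 4]
j=4: nums[4] = 8+15 = 23 → [8, 3, 11, 15, 23, 9, 4]
j=5: nums[5] = 9+23 = 32 → [8, 3, 11, 15, 23, 32, 4]
j=6: nums[6] = 4+32 = 36 → [8, 3, 11, 15, 23, 32, 36]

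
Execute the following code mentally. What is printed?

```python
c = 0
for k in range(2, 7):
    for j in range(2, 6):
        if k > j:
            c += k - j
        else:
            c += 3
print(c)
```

k=2,j=2: not 2>2, c = 0+3 = 3
k=2,j=3: not 2>3, c = 3+3 = 6
k=2,j=4: not 2>4, c = 6+3 = 9
k=2,j=5: not 2>5, c = 9+3 = 12
k=3,j=2: 3>2, c = 12+1 = 13
k=3,j=3: not 3>3, c = 13+3 = 16
k=3,j=4: not 3>4, c = 16+3 = 19
k=3,j=5: not 3>5, c = 19+3 = 22
k=4,j=2: 4>2, c = 22+2 = 24
k=4,j=3: 4>3, c = 24+1 = 25
k=4,j=4: not 4>4, c = 25+3 = 28
k=4,j=5: not 4>5, c = 28+3 = 31
k=5,j=2: 5>2, c = 31+3 = 34
k=5,j=3: 5>3, c = 34+2 = 36
k=5,j=4: 5>4, c = 36+1 = 37
k=5,j=5: not 5>5, c = 37+3 = 40
k=6,j=2: 6>2, c = 40+4 = 44
k=6,j=3: 6>3, c = 44+3 = 47
k=6,j=4: 6>4, c = 47+2 = 49
k=6,j=5: 6>5, c = 49+1 = 50

50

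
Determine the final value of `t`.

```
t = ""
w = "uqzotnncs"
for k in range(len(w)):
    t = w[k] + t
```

k=0: prepend 'u' → 'u'
k=1: prepend 'q' → 'qu'
k=2: prepend 'z' → 'zqu'
k=3: prepend 'o' → 'ozqu'
k=4: prepend 't' → 'tozqu'
k=5: prepend 'n' → 'ntozqu'
k=6: prepend 'n' → 'nntozqu'
k=7: prepend 'c' → 'cnntozqu'
k=8: prepend 's' → 'scnntozqu'

'scnntozqu'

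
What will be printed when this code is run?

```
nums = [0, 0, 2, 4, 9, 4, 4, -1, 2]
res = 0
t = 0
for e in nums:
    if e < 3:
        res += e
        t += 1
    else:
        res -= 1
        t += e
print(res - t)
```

-27

e=0: <3, res = 0+0 = 0; t=1
e=0: <3, res = 0+0 = 0; t=2
e=2: <3, res = 0+2 = 2; t=3
e=4: not <3, res = 2-1 = 1; t=7
e=9: not <3, res = 1-1 = 0; t=16
e=4: not <3, res = 0-1 = -1; t=20
e=4: not <3, res = (-1)-1 = -2; t=24
e=-1: <3, res = (-2)+(-1) = -3; t=25
e=2: <3, res = (-3)+2 = -1; t=26
res-t = (-1)-26 = -27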